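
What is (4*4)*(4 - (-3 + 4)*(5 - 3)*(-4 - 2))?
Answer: 256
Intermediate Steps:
(4*4)*(4 - (-3 + 4)*(5 - 3)*(-4 - 2)) = 16*(4 - 1*2*(-6)) = 16*(4 - 2*(-6)) = 16*(4 - 1*(-12)) = 16*(4 + 12) = 16*16 = 256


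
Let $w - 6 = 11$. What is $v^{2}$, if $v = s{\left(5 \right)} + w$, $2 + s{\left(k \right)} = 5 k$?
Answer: $1600$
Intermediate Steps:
$w = 17$ ($w = 6 + 11 = 17$)
$s{\left(k \right)} = -2 + 5 k$
$v = 40$ ($v = \left(-2 + 5 \cdot 5\right) + 17 = \left(-2 + 25\right) + 17 = 23 + 17 = 40$)
$v^{2} = 40^{2} = 1600$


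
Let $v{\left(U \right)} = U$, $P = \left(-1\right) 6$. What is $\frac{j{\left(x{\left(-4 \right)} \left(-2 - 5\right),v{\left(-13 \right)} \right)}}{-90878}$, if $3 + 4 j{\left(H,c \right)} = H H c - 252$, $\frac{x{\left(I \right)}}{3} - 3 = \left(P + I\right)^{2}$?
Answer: $\frac{15205413}{90878} \approx 167.32$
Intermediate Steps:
$P = -6$
$x{\left(I \right)} = 9 + 3 \left(-6 + I\right)^{2}$
$j{\left(H,c \right)} = - \frac{255}{4} + \frac{c H^{2}}{4}$ ($j{\left(H,c \right)} = - \frac{3}{4} + \frac{H H c - 252}{4} = - \frac{3}{4} + \frac{H^{2} c - 252}{4} = - \frac{3}{4} + \frac{c H^{2} - 252}{4} = - \frac{3}{4} + \frac{-252 + c H^{2}}{4} = - \frac{3}{4} + \left(-63 + \frac{c H^{2}}{4}\right) = - \frac{255}{4} + \frac{c H^{2}}{4}$)
$\frac{j{\left(x{\left(-4 \right)} \left(-2 - 5\right),v{\left(-13 \right)} \right)}}{-90878} = \frac{- \frac{255}{4} + \frac{1}{4} \left(-13\right) \left(\left(9 + 3 \left(-6 - 4\right)^{2}\right) \left(-2 - 5\right)\right)^{2}}{-90878} = \left(- \frac{255}{4} + \frac{1}{4} \left(-13\right) \left(\left(9 + 3 \left(-10\right)^{2}\right) \left(-7\right)\right)^{2}\right) \left(- \frac{1}{90878}\right) = \left(- \frac{255}{4} + \frac{1}{4} \left(-13\right) \left(\left(9 + 3 \cdot 100\right) \left(-7\right)\right)^{2}\right) \left(- \frac{1}{90878}\right) = \left(- \frac{255}{4} + \frac{1}{4} \left(-13\right) \left(\left(9 + 300\right) \left(-7\right)\right)^{2}\right) \left(- \frac{1}{90878}\right) = \left(- \frac{255}{4} + \frac{1}{4} \left(-13\right) \left(309 \left(-7\right)\right)^{2}\right) \left(- \frac{1}{90878}\right) = \left(- \frac{255}{4} + \frac{1}{4} \left(-13\right) \left(-2163\right)^{2}\right) \left(- \frac{1}{90878}\right) = \left(- \frac{255}{4} + \frac{1}{4} \left(-13\right) 4678569\right) \left(- \frac{1}{90878}\right) = \left(- \frac{255}{4} - \frac{60821397}{4}\right) \left(- \frac{1}{90878}\right) = \left(-15205413\right) \left(- \frac{1}{90878}\right) = \frac{15205413}{90878}$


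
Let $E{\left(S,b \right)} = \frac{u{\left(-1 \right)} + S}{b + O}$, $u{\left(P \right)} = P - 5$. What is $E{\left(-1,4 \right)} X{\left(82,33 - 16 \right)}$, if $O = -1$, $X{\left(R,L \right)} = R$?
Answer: $- \frac{574}{3} \approx -191.33$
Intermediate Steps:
$u{\left(P \right)} = -5 + P$
$E{\left(S,b \right)} = \frac{-6 + S}{-1 + b}$ ($E{\left(S,b \right)} = \frac{\left(-5 - 1\right) + S}{b - 1} = \frac{-6 + S}{-1 + b}$)
$E{\left(-1,4 \right)} X{\left(82,33 - 16 \right)} = \frac{-6 - 1}{-1 + 4} \cdot 82 = \frac{1}{3} \left(-7\right) 82 = \left(- \frac{7}{3}\right) 82 = - \frac{574}{3}$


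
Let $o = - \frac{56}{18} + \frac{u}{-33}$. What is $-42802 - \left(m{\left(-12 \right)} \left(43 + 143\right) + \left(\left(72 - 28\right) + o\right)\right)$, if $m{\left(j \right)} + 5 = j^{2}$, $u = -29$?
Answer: $- \frac{6801079}{99} \approx -68698.0$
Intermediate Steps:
$o = - \frac{221}{99}$ ($o = - \frac{56}{18} - \frac{29}{-33} = \left(-56\right) \frac{1}{18} - - \frac{29}{33} = - \frac{28}{9} + \frac{29}{33} = - \frac{221}{99} \approx -2.2323$)
$m{\left(j \right)} = -5 + j^{2}$
$-42802 - \left(m{\left(-12 \right)} \left(43 + 143\right) + \left(\left(72 - 28\right) + o\right)\right) = -42802 - \left(\left(-5 + \left(-12\right)^{2}\right) \left(43 + 143\right) + \left(\left(72 - 28\right) - \frac{221}{99}\right)\right) = -42802 - \left(\left(-5 + 144\right) 186 + \left(44 - \frac{221}{99}\right)\right) = -42802 - \left(139 \cdot 186 + \frac{4135}{99}\right) = -42802 - \left(25854 + \frac{4135}{99}\right) = -42802 - \frac{2563681}{99} = - \frac{6801079}{99}$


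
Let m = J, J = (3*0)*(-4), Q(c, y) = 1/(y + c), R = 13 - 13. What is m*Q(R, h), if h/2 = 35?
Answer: 0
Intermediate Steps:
h = 70 (h = 2*35 = 70)
R = 0
Q(c, y) = 1/(c + y)
J = 0 (J = 0*(-4) = 0)
m = 0
m*Q(R, h) = 0/(0 + 70) = 0/70 = 0*(1/70) = 0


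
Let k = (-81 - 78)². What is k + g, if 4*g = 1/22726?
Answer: 2298144025/90904 ≈ 25281.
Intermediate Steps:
k = 25281 (k = (-159)² = 25281)
g = 1/90904 (g = (¼)/22726 = (¼)*(1/22726) = 1/90904 ≈ 1.1001e-5)
k + g = 25281 + 1/90904 = 2298144025/90904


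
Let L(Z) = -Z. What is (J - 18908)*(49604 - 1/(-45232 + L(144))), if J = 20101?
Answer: 2685241508265/45376 ≈ 5.9178e+7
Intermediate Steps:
(J - 18908)*(49604 - 1/(-45232 + L(144))) = (20101 - 18908)*(49604 - 1/(-45232 - 1*144)) = 1193*(49604 - 1/(-45232 - 144)) = 1193*(49604 - 1/(-45376)) = 1193*(49604 - 1*(-1/45376)) = 1193*(49604 + 1/45376) = 1193*(2250831105/45376) = 2685241508265/45376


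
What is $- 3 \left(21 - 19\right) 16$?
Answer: $-96$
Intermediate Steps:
$- 3 \left(21 - 19\right) 16 = \left(-3\right) 2 \cdot 16 = \left(-6\right) 16 = -96$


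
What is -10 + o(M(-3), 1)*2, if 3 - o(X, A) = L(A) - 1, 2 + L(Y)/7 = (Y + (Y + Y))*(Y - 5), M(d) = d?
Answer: 194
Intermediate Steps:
L(Y) = -14 + 21*Y*(-5 + Y) (L(Y) = -14 + 7*((Y + (Y + Y))*(Y - 5)) = -14 + 7*((Y + 2*Y)*(-5 + Y)) = -14 + 7*((3*Y)*(-5 + Y)) = -14 + 7*(3*Y*(-5 + Y)) = -14 + 21*Y*(-5 + Y))
o(X, A) = 18 - 21*A² + 105*A (o(X, A) = 3 - ((-14 - 105*A + 21*A²) - 1) = 3 - (-15 - 105*A + 21*A²) = 3 + (15 - 21*A² + 105*A) = 18 - 21*A² + 105*A)
-10 + o(M(-3), 1)*2 = -10 + (18 - 21*1² + 105*1)*2 = -10 + (18 - 21*1 + 105)*2 = -10 + (18 - 21 + 105)*2 = -10 + 102*2 = -10 + 204 = 194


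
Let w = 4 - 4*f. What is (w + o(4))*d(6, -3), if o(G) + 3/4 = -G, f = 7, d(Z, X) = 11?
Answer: -1265/4 ≈ -316.25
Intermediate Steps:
w = -24 (w = 4 - 4*7 = 4 - 28 = -24)
o(G) = -3/4 - G
(w + o(4))*d(6, -3) = (-24 + (-3/4 - 1*4))*11 = (-24 + (-3/4 - 4))*11 = (-24 - 19/4)*11 = -115/4*11 = -1265/4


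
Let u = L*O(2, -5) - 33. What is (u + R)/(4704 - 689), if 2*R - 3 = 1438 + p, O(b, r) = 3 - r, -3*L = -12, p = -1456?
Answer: -17/8030 ≈ -0.0021171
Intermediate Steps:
L = 4 (L = -⅓*(-12) = 4)
u = -1 (u = 4*(3 - 1*(-5)) - 33 = 4*(3 + 5) - 33 = 4*8 - 33 = 32 - 33 = -1)
R = -15/2 (R = 3/2 + (1438 - 1456)/2 = 3/2 + (½)*(-18) = 3/2 - 9 = -15/2 ≈ -7.5000)
(u + R)/(4704 - 689) = (-1 - 15/2)/(4704 - 689) = -17/2/4015 = -17/2*1/4015 = -17/8030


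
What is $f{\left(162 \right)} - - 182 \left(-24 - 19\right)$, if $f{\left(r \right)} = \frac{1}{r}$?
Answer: $- \frac{1267811}{162} \approx -7826.0$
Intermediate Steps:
$f{\left(162 \right)} - - 182 \left(-24 - 19\right) = \frac{1}{162} - - 182 \left(-24 - 19\right) = \frac{1}{162} - \left(-182\right) \left(-43\right) = \frac{1}{162} - 7826 = - \frac{1267811}{162}$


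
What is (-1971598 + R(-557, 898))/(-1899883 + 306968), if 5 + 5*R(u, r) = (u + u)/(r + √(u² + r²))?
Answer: 5490901419/4436268275 + 2*√1116653/4436268275 ≈ 1.2377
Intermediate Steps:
R(u, r) = -1 + 2*u/(5*(r + √(r² + u²))) (R(u, r) = -1 + ((u + u)/(r + √(u² + r²)))/5 = -1 + ((2*u)/(r + √(r² + u²)))/5 = -1 + (2*u/(r + √(r² + u²)))/5 = -1 + 2*u/(5*(r + √(r² + u²))))
(-1971598 + R(-557, 898))/(-1899883 + 306968) = (-1971598 + (-1*898 - √(898² + (-557)²) + (⅖)*(-557))/(898 + √(898² + (-557)²)))/(-1899883 + 306968) = (-1971598 + (-898 - √(806404 + 310249) - 1114/5)/(898 + √(806404 + 310249)))/(-1592915) = (-1971598 + (-898 - √1116653 - 1114/5)/(898 + √1116653))*(-1/1592915) = (-1971598 + (-5604/5 - √1116653)/(898 + √1116653))*(-1/1592915) = 1971598/1592915 - (-5604/5 - √1116653)/(1592915*(898 + √1116653))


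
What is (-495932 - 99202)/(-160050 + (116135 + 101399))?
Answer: -297567/28742 ≈ -10.353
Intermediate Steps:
(-495932 - 99202)/(-160050 + (116135 + 101399)) = -595134/(-160050 + 217534) = -595134/57484 = -595134*1/57484 = -297567/28742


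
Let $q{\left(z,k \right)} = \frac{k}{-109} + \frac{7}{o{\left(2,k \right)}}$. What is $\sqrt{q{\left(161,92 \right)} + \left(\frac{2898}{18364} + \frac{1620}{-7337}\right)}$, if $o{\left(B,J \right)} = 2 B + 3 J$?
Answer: $\frac{i \sqrt{4756048882378785490510}}{73431484060} \approx 0.93916 i$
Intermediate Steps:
$q{\left(z,k \right)} = \frac{7}{4 + 3 k} - \frac{k}{109}$ ($q{\left(z,k \right)} = \frac{k}{-109} + \frac{7}{2 \cdot 2 + 3 k} = k \left(- \frac{1}{109}\right) + \frac{7}{4 + 3 k} = - \frac{k}{109} + \frac{7}{4 + 3 k} = \frac{7}{4 + 3 k} - \frac{k}{109}$)
$\sqrt{q{\left(161,92 \right)} + \left(\frac{2898}{18364} + \frac{1620}{-7337}\right)} = \sqrt{\frac{763 - 92 \left(4 + 3 \cdot 92\right)}{109 \left(4 + 3 \cdot 92\right)} + \left(\frac{2898}{18364} + \frac{1620}{-7337}\right)} = \sqrt{\frac{763 - 92 \left(4 + 276\right)}{109 \left(4 + 276\right)} + \left(2898 \cdot \frac{1}{18364} + 1620 \left(- \frac{1}{7337}\right)\right)} = \sqrt{\frac{763 - 92 \cdot 280}{109 \cdot 280} + \left(\frac{1449}{9182} - \frac{1620}{7337}\right)} = \sqrt{\frac{1}{109} \cdot \frac{1}{280} \left(763 - 25760\right) - \frac{4243527}{67368334}} = \sqrt{\frac{1}{109} \cdot \frac{1}{280} \left(-24997\right) - \frac{4243527}{67368334}} = \sqrt{- \frac{3571}{4360} - \frac{4243527}{67368334}} = \sqrt{- \frac{129537049217}{146862968120}} = \frac{i \sqrt{4756048882378785490510}}{73431484060}$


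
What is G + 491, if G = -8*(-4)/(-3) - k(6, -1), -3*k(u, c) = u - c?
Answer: 1448/3 ≈ 482.67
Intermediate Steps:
k(u, c) = -u/3 + c/3 (k(u, c) = -(u - c)/3 = -u/3 + c/3)
G = -25/3 (G = -8*(-4)/(-3) - (-⅓*6 + (⅓)*(-1)) = 32*(-⅓) - (-2 - ⅓) = -32/3 - 1*(-7/3) = -32/3 + 7/3 = -25/3 ≈ -8.3333)
G + 491 = -25/3 + 491 = 1448/3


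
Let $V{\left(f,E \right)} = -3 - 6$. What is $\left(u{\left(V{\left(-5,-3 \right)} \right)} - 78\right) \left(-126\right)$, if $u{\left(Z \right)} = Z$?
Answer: $10962$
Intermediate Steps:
$V{\left(f,E \right)} = -9$ ($V{\left(f,E \right)} = -3 - 6 = -9$)
$\left(u{\left(V{\left(-5,-3 \right)} \right)} - 78\right) \left(-126\right) = \left(-9 - 78\right) \left(-126\right) = \left(-87\right) \left(-126\right) = 10962$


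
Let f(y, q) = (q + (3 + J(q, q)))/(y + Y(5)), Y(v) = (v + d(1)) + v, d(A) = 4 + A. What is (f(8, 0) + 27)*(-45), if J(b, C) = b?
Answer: -28080/23 ≈ -1220.9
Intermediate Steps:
Y(v) = 5 + 2*v (Y(v) = (v + (4 + 1)) + v = (v + 5) + v = (5 + v) + v = 5 + 2*v)
f(y, q) = (3 + 2*q)/(15 + y) (f(y, q) = (q + (3 + q))/(y + (5 + 2*5)) = (3 + 2*q)/(y + (5 + 10)) = (3 + 2*q)/(y + 15) = (3 + 2*q)/(15 + y))
(f(8, 0) + 27)*(-45) = ((3 + 2*0)/(15 + 8) + 27)*(-45) = ((3 + 0)/23 + 27)*(-45) = ((1/23)*3 + 27)*(-45) = (3/23 + 27)*(-45) = (624/23)*(-45) = -28080/23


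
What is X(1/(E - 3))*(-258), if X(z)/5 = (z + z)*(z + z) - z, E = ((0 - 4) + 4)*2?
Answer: -3010/3 ≈ -1003.3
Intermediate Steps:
E = 0 (E = (-4 + 4)*2 = 0*2 = 0)
X(z) = -5*z + 20*z**2 (X(z) = 5*((z + z)*(z + z) - z) = 5*((2*z)*(2*z) - z) = 5*(4*z**2 - z) = 5*(-z + 4*z**2) = -5*z + 20*z**2)
X(1/(E - 3))*(-258) = (5*(-1 + 4/(0 - 3))/(0 - 3))*(-258) = (5*(-1 + 4/(-3))/(-3))*(-258) = (5*(-1/3)*(-1 + 4*(-1/3)))*(-258) = (5*(-1/3)*(-1 - 4/3))*(-258) = (5*(-1/3)*(-7/3))*(-258) = (35/9)*(-258) = -3010/3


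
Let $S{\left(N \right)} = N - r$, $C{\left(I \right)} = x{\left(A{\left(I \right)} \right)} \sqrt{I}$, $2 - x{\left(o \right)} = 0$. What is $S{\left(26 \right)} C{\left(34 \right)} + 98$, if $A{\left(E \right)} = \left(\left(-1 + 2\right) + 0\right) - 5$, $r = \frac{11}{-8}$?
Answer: $98 + \frac{219 \sqrt{34}}{4} \approx 417.24$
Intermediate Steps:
$r = - \frac{11}{8}$ ($r = 11 \left(- \frac{1}{8}\right) = - \frac{11}{8} \approx -1.375$)
$A{\left(E \right)} = -4$ ($A{\left(E \right)} = \left(1 + 0\right) - 5 = 1 - 5 = -4$)
$x{\left(o \right)} = 2$ ($x{\left(o \right)} = 2 - 0 = 2 + 0 = 2$)
$C{\left(I \right)} = 2 \sqrt{I}$
$S{\left(N \right)} = \frac{11}{8} + N$ ($S{\left(N \right)} = N - - \frac{11}{8} = N + \frac{11}{8} = \frac{11}{8} + N$)
$S{\left(26 \right)} C{\left(34 \right)} + 98 = \left(\frac{11}{8} + 26\right) 2 \sqrt{34} + 98 = \frac{219 \cdot 2 \sqrt{34}}{8} + 98 = \frac{219 \sqrt{34}}{4} + 98 = 98 + \frac{219 \sqrt{34}}{4}$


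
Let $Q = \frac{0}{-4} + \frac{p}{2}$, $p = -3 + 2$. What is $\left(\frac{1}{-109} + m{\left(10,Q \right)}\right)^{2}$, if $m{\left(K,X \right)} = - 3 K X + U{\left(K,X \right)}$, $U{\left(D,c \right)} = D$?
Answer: $\frac{7420176}{11881} \approx 624.54$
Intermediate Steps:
$p = -1$
$Q = - \frac{1}{2}$ ($Q = \frac{0}{-4} - \frac{1}{2} = 0 \left(- \frac{1}{4}\right) - \frac{1}{2} = 0 - \frac{1}{2} = - \frac{1}{2} \approx -0.5$)
$m{\left(K,X \right)} = K - 3 K X$ ($m{\left(K,X \right)} = - 3 K X + K = K - 3 K X$)
$\left(\frac{1}{-109} + m{\left(10,Q \right)}\right)^{2} = \left(\frac{1}{-109} + 10 \left(1 - - \frac{3}{2}\right)\right)^{2} = \left(- \frac{1}{109} + 10 \left(1 + \frac{3}{2}\right)\right)^{2} = \left(- \frac{1}{109} + 10 \cdot \frac{5}{2}\right)^{2} = \left(- \frac{1}{109} + 25\right)^{2} = \left(\frac{2724}{109}\right)^{2} = \frac{7420176}{11881}$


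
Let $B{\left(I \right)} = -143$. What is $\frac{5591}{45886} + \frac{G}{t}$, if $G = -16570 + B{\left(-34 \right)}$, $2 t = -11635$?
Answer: $\frac{1598836721}{533883610} \approx 2.9947$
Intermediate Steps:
$t = - \frac{11635}{2}$ ($t = \frac{1}{2} \left(-11635\right) = - \frac{11635}{2} \approx -5817.5$)
$G = -16713$ ($G = -16570 - 143 = -16713$)
$\frac{5591}{45886} + \frac{G}{t} = \frac{5591}{45886} - \frac{16713}{- \frac{11635}{2}} = 5591 \cdot \frac{1}{45886} - - \frac{33426}{11635} = \frac{5591}{45886} + \frac{33426}{11635} = \frac{1598836721}{533883610}$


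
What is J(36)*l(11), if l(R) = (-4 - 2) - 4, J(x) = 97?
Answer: -970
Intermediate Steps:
l(R) = -10 (l(R) = -6 - 4 = -10)
J(36)*l(11) = 97*(-10) = -970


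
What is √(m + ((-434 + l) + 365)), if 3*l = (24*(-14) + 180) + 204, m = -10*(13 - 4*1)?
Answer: I*√143 ≈ 11.958*I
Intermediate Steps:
m = -90 (m = -10*(13 - 4) = -10*9 = -90)
l = 16 (l = ((24*(-14) + 180) + 204)/3 = ((-336 + 180) + 204)/3 = (-156 + 204)/3 = (⅓)*48 = 16)
√(m + ((-434 + l) + 365)) = √(-90 + ((-434 + 16) + 365)) = √(-90 + (-418 + 365)) = √(-90 - 53) = √(-143) = I*√143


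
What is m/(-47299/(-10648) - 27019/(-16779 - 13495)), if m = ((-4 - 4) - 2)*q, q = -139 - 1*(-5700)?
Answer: -8963151733360/859814119 ≈ -10425.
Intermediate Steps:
q = 5561 (q = -139 + 5700 = 5561)
m = -55610 (m = ((-4 - 4) - 2)*5561 = (-8 - 2)*5561 = -10*5561 = -55610)
m/(-47299/(-10648) - 27019/(-16779 - 13495)) = -55610/(-47299/(-10648) - 27019/(-16779 - 13495)) = -55610/(-47299*(-1/10648) - 27019/(-30274)) = -55610/(47299/10648 - 27019*(-1/30274)) = -55610/(47299/10648 + 27019/30274) = -55610/859814119/161178776 = -55610*161178776/859814119 = -8963151733360/859814119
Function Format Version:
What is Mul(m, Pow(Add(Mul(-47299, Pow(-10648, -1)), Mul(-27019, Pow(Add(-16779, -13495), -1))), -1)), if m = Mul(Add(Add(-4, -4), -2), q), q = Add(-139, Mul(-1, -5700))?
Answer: Rational(-8963151733360, 859814119) ≈ -10425.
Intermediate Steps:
q = 5561 (q = Add(-139, 5700) = 5561)
m = -55610 (m = Mul(Add(Add(-4, -4), -2), 5561) = Mul(Add(-8, -2), 5561) = Mul(-10, 5561) = -55610)
Mul(m, Pow(Add(Mul(-47299, Pow(-10648, -1)), Mul(-27019, Pow(Add(-16779, -13495), -1))), -1)) = Mul(-55610, Pow(Add(Mul(-47299, Pow(-10648, -1)), Mul(-27019, Pow(Add(-16779, -13495), -1))), -1)) = Mul(-55610, Pow(Add(Mul(-47299, Rational(-1, 10648)), Mul(-27019, Pow(-30274, -1))), -1)) = Mul(-55610, Pow(Add(Rational(47299, 10648), Mul(-27019, Rational(-1, 30274))), -1)) = Mul(-55610, Pow(Add(Rational(47299, 10648), Rational(27019, 30274)), -1)) = Mul(-55610, Pow(Rational(859814119, 161178776), -1)) = Mul(-55610, Rational(161178776, 859814119)) = Rational(-8963151733360, 859814119)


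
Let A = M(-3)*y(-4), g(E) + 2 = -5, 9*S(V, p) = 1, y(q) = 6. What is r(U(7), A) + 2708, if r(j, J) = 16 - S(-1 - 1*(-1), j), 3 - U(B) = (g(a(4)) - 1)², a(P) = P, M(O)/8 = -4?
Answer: 24515/9 ≈ 2723.9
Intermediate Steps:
S(V, p) = ⅑ (S(V, p) = (⅑)*1 = ⅑)
M(O) = -32 (M(O) = 8*(-4) = -32)
g(E) = -7 (g(E) = -2 - 5 = -7)
A = -192 (A = -32*6 = -192)
U(B) = -61 (U(B) = 3 - (-7 - 1)² = 3 - 1*(-8)² = 3 - 1*64 = 3 - 64 = -61)
r(j, J) = 143/9 (r(j, J) = 16 - 1*⅑ = 16 - ⅑ = 143/9)
r(U(7), A) + 2708 = 143/9 + 2708 = 24515/9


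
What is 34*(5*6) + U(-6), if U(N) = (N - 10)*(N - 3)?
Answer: 1164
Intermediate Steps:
U(N) = (-10 + N)*(-3 + N)
34*(5*6) + U(-6) = 34*(5*6) + (30 + (-6)**2 - 13*(-6)) = 34*30 + (30 + 36 + 78) = 1020 + 144 = 1164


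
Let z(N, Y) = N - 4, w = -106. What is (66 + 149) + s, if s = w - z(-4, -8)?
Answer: 117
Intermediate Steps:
z(N, Y) = -4 + N
s = -98 (s = -106 - (-4 - 4) = -106 - 1*(-8) = -106 + 8 = -98)
(66 + 149) + s = (66 + 149) - 98 = 215 - 98 = 117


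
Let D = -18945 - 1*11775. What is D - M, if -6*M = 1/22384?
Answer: -4125818879/134304 ≈ -30720.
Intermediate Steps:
D = -30720 (D = -18945 - 11775 = -30720)
M = -1/134304 (M = -1/6/22384 = -1/6*1/22384 = -1/134304 ≈ -7.4458e-6)
D - M = -30720 - 1*(-1/134304) = -30720 + 1/134304 = -4125818879/134304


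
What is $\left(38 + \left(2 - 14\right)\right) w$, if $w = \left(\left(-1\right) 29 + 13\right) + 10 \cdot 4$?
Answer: $624$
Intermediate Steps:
$w = 24$ ($w = \left(-29 + 13\right) + 40 = -16 + 40 = 24$)
$\left(38 + \left(2 - 14\right)\right) w = \left(38 + \left(2 - 14\right)\right) 24 = \left(38 - 12\right) 24 = 26 \cdot 24 = 624$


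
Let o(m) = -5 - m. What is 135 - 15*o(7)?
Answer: 315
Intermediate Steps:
135 - 15*o(7) = 135 - 15*(-5 - 1*7) = 135 - 15*(-5 - 7) = 135 - 15*(-12) = 135 + 180 = 315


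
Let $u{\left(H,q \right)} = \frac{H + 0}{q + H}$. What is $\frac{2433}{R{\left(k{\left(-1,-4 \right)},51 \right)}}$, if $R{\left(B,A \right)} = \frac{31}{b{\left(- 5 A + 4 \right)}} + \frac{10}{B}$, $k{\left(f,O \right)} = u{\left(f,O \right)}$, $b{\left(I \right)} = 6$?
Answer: $\frac{14598}{331} \approx 44.103$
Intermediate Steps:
$u{\left(H,q \right)} = \frac{H}{H + q}$
$k{\left(f,O \right)} = \frac{f}{O + f}$ ($k{\left(f,O \right)} = \frac{f}{f + O} = \frac{f}{O + f}$)
$R{\left(B,A \right)} = \frac{31}{6} + \frac{10}{B}$
$\frac{2433}{R{\left(k{\left(-1,-4 \right)},51 \right)}} = \frac{2433}{\frac{31}{6} + \frac{10}{\left(-1\right) \frac{1}{-4 - 1}}} = \frac{2433}{\frac{31}{6} + \frac{10}{\left(-1\right) \frac{1}{-5}}} = \frac{2433}{\frac{31}{6} + \frac{10}{\left(-1\right) \left(- \frac{1}{5}\right)}} = \frac{2433}{\frac{31}{6} + 10 \frac{1}{\frac{1}{5}}} = \frac{2433}{\frac{31}{6} + 10 \cdot 5} = \frac{2433}{\frac{31}{6} + 50} = \frac{2433}{\frac{331}{6}} = 2433 \cdot \frac{6}{331} = \frac{14598}{331}$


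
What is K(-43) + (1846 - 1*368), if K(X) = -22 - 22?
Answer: 1434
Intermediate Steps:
K(X) = -44
K(-43) + (1846 - 1*368) = -44 + (1846 - 1*368) = -44 + (1846 - 368) = -44 + 1478 = 1434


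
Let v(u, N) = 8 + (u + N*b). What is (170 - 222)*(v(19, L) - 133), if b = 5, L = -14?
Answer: 9152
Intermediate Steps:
v(u, N) = 8 + u + 5*N (v(u, N) = 8 + (u + N*5) = 8 + (u + 5*N) = 8 + u + 5*N)
(170 - 222)*(v(19, L) - 133) = (170 - 222)*((8 + 19 + 5*(-14)) - 133) = -52*((8 + 19 - 70) - 133) = -52*(-43 - 133) = -52*(-176) = 9152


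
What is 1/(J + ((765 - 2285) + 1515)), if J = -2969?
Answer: -1/2974 ≈ -0.00033625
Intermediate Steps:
1/(J + ((765 - 2285) + 1515)) = 1/(-2969 + ((765 - 2285) + 1515)) = 1/(-2969 + (-1520 + 1515)) = 1/(-2969 - 5) = 1/(-2974) = -1/2974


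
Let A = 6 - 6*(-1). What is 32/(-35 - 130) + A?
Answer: 1948/165 ≈ 11.806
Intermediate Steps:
A = 12 (A = 6 + 6 = 12)
32/(-35 - 130) + A = 32/(-35 - 130) + 12 = 32/(-165) + 12 = 32*(-1/165) + 12 = -32/165 + 12 = 1948/165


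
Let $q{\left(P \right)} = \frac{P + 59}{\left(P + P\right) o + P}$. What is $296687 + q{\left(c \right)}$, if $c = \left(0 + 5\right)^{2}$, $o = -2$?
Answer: $\frac{7417147}{25} \approx 2.9669 \cdot 10^{5}$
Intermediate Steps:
$c = 25$ ($c = 5^{2} = 25$)
$q{\left(P \right)} = - \frac{59 + P}{3 P}$ ($q{\left(P \right)} = \frac{P + 59}{\left(P + P\right) \left(-2\right) + P} = \frac{59 + P}{2 P \left(-2\right) + P} = \frac{59 + P}{- 4 P + P} = \frac{59 + P}{\left(-3\right) P} = \left(59 + P\right) \left(- \frac{1}{3 P}\right) = - \frac{59 + P}{3 P}$)
$296687 + q{\left(c \right)} = 296687 + \frac{-59 - 25}{3 \cdot 25} = 296687 + \frac{1}{3} \cdot \frac{1}{25} \left(-59 - 25\right) = 296687 + \frac{1}{3} \cdot \frac{1}{25} \left(-84\right) = 296687 - \frac{28}{25} = \frac{7417147}{25}$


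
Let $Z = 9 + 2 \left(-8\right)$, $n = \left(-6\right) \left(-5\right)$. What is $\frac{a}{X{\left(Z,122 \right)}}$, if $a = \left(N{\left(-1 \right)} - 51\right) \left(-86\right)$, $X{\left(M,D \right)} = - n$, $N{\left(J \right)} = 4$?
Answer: $- \frac{2021}{15} \approx -134.73$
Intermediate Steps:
$n = 30$
$Z = -7$ ($Z = 9 - 16 = -7$)
$X{\left(M,D \right)} = -30$ ($X{\left(M,D \right)} = \left(-1\right) 30 = -30$)
$a = 4042$ ($a = \left(4 - 51\right) \left(-86\right) = \left(-47\right) \left(-86\right) = 4042$)
$\frac{a}{X{\left(Z,122 \right)}} = \frac{4042}{-30} = 4042 \left(- \frac{1}{30}\right) = - \frac{2021}{15}$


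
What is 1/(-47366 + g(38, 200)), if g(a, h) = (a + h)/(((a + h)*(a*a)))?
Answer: -1444/68396503 ≈ -2.1112e-5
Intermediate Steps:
g(a, h) = a⁻² (g(a, h) = (a + h)/(((a + h)*a²)) = (a + h)/((a²*(a + h))) = (a + h)*(1/(a²*(a + h))) = a⁻²)
1/(-47366 + g(38, 200)) = 1/(-47366 + 38⁻²) = 1/(-47366 + 1/1444) = 1/(-68396503/1444) = -1444/68396503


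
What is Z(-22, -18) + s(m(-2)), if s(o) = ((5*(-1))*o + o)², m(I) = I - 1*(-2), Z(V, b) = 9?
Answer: 9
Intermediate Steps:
m(I) = 2 + I (m(I) = I + 2 = 2 + I)
s(o) = 16*o² (s(o) = (-5*o + o)² = (-4*o)² = 16*o²)
Z(-22, -18) + s(m(-2)) = 9 + 16*(2 - 2)² = 9 + 16*0² = 9 + 16*0 = 9 + 0 = 9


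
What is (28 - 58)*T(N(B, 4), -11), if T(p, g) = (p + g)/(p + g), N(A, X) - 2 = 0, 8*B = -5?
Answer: -30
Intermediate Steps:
B = -5/8 (B = (1/8)*(-5) = -5/8 ≈ -0.62500)
N(A, X) = 2 (N(A, X) = 2 + 0 = 2)
T(p, g) = 1 (T(p, g) = (g + p)/(g + p) = 1)
(28 - 58)*T(N(B, 4), -11) = (28 - 58)*1 = -30*1 = -30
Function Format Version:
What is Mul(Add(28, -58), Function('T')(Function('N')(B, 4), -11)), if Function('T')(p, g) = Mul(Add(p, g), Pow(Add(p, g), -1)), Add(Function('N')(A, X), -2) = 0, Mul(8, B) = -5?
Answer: -30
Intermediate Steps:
B = Rational(-5, 8) (B = Mul(Rational(1, 8), -5) = Rational(-5, 8) ≈ -0.62500)
Function('N')(A, X) = 2 (Function('N')(A, X) = Add(2, 0) = 2)
Function('T')(p, g) = 1 (Function('T')(p, g) = Mul(Add(g, p), Pow(Add(g, p), -1)) = 1)
Mul(Add(28, -58), Function('T')(Function('N')(B, 4), -11)) = Mul(Add(28, -58), 1) = Mul(-30, 1) = -30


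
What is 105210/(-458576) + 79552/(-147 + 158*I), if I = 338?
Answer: 15438734491/12211191016 ≈ 1.2643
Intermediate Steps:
105210/(-458576) + 79552/(-147 + 158*I) = 105210/(-458576) + 79552/(-147 + 158*338) = 105210*(-1/458576) + 79552/(-147 + 53404) = -52605/229288 + 79552/53257 = 15438734491/12211191016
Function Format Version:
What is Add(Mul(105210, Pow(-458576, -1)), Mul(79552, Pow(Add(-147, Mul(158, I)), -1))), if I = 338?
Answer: Rational(15438734491, 12211191016) ≈ 1.2643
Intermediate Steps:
Add(Mul(105210, Pow(-458576, -1)), Mul(79552, Pow(Add(-147, Mul(158, I)), -1))) = Add(Mul(105210, Pow(-458576, -1)), Mul(79552, Pow(Add(-147, Mul(158, 338)), -1))) = Add(Mul(105210, Rational(-1, 458576)), Mul(79552, Pow(Add(-147, 53404), -1))) = Add(Rational(-52605, 229288), Mul(79552, Pow(53257, -1))) = Add(Rational(-52605, 229288), Mul(79552, Rational(1, 53257))) = Add(Rational(-52605, 229288), Rational(79552, 53257)) = Rational(15438734491, 12211191016)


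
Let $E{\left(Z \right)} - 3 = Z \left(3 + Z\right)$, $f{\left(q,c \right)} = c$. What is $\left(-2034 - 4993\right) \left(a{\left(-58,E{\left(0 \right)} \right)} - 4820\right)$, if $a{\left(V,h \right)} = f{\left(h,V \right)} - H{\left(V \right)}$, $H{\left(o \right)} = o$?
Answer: $33870140$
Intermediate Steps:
$E{\left(Z \right)} = 3 + Z \left(3 + Z\right)$
$a{\left(V,h \right)} = 0$ ($a{\left(V,h \right)} = V - V = 0$)
$\left(-2034 - 4993\right) \left(a{\left(-58,E{\left(0 \right)} \right)} - 4820\right) = \left(-2034 - 4993\right) \left(0 - 4820\right) = \left(-7027\right) \left(-4820\right) = 33870140$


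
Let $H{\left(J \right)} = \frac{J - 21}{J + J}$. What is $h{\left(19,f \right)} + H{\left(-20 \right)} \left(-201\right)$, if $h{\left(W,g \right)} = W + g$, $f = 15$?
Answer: $- \frac{6881}{40} \approx -172.02$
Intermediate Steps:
$H{\left(J \right)} = \frac{-21 + J}{2 J}$
$h{\left(19,f \right)} + H{\left(-20 \right)} \left(-201\right) = \left(19 + 15\right) + \frac{-21 - 20}{2 \left(-20\right)} \left(-201\right) = 34 + \frac{1}{2} \left(- \frac{1}{20}\right) \left(-41\right) \left(-201\right) = 34 + \frac{41}{40} \left(-201\right) = 34 - \frac{8241}{40} = - \frac{6881}{40}$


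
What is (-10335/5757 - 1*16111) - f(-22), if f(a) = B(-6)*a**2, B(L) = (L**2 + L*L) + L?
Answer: -92220990/1919 ≈ -48057.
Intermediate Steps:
B(L) = L + 2*L**2 (B(L) = (L**2 + L**2) + L = 2*L**2 + L = L + 2*L**2)
f(a) = 66*a**2 (f(a) = (-6*(1 + 2*(-6)))*a**2 = (-6*(1 - 12))*a**2 = (-6*(-11))*a**2 = 66*a**2)
(-10335/5757 - 1*16111) - f(-22) = (-10335/5757 - 1*16111) - 66*(-22)**2 = (-10335*1/5757 - 16111) - 66*484 = (-3445/1919 - 16111) - 1*31944 = -30920454/1919 - 31944 = -92220990/1919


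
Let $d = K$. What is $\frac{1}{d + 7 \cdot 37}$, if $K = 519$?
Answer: $\frac{1}{778} \approx 0.0012853$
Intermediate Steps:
$d = 519$
$\frac{1}{d + 7 \cdot 37} = \frac{1}{519 + 7 \cdot 37} = \frac{1}{519 + 259} = \frac{1}{778}$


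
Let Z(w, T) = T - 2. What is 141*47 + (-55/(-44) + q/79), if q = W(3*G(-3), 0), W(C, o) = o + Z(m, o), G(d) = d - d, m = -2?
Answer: 2094519/316 ≈ 6628.2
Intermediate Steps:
Z(w, T) = -2 + T
G(d) = 0
W(C, o) = -2 + 2*o (W(C, o) = o + (-2 + o) = -2 + 2*o)
q = -2 (q = -2 + 2*0 = -2 + 0 = -2)
141*47 + (-55/(-44) + q/79) = 141*47 + (-55/(-44) - 2/79) = 6627 + (-55*(-1/44) - 2*1/79) = 6627 + (5/4 - 2/79) = 6627 + 387/316 = 2094519/316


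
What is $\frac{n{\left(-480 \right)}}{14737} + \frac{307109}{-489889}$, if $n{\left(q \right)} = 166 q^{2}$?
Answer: $\frac{18731964784267}{7219494193} \approx 2594.6$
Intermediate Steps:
$\frac{n{\left(-480 \right)}}{14737} + \frac{307109}{-489889} = \frac{166 \left(-480\right)^{2}}{14737} + \frac{307109}{-489889} = 166 \cdot 230400 \cdot \frac{1}{14737} + 307109 \left(- \frac{1}{489889}\right) = 38246400 \cdot \frac{1}{14737} - \frac{307109}{489889} = \frac{38246400}{14737} - \frac{307109}{489889} = \frac{18731964784267}{7219494193}$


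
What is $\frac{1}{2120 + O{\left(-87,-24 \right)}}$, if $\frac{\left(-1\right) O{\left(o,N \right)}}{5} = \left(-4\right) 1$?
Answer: $\frac{1}{2140} \approx 0.00046729$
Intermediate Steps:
$O{\left(o,N \right)} = 20$ ($O{\left(o,N \right)} = - 5 \left(\left(-4\right) 1\right) = \left(-5\right) \left(-4\right) = 20$)
$\frac{1}{2120 + O{\left(-87,-24 \right)}} = \frac{1}{2120 + 20} = \frac{1}{2140}$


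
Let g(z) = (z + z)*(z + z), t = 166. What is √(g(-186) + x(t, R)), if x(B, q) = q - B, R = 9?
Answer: √138227 ≈ 371.79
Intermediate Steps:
g(z) = 4*z² (g(z) = (2*z)*(2*z) = 4*z²)
√(g(-186) + x(t, R)) = √(4*(-186)² + (9 - 1*166)) = √(4*34596 + (9 - 166)) = √(138384 - 157) = √138227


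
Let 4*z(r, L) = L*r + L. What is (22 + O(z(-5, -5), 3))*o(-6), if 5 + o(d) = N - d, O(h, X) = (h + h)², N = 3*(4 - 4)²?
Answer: 122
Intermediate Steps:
z(r, L) = L/4 + L*r/4 (z(r, L) = (L*r + L)/4 = (L + L*r)/4 = L/4 + L*r/4)
N = 0 (N = 3*0² = 3*0 = 0)
O(h, X) = 4*h² (O(h, X) = (2*h)² = 4*h²)
o(d) = -5 - d (o(d) = -5 + (0 - d) = -5 - d)
(22 + O(z(-5, -5), 3))*o(-6) = (22 + 4*((¼)*(-5)*(1 - 5))²)*(-5 - 1*(-6)) = (22 + 4*((¼)*(-5)*(-4))²)*(-5 + 6) = (22 + 4*5²)*1 = (22 + 4*25)*1 = (22 + 100)*1 = 122*1 = 122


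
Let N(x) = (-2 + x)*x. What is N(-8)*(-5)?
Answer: -400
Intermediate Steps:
N(x) = x*(-2 + x)
N(-8)*(-5) = -8*(-2 - 8)*(-5) = -8*(-10)*(-5) = 80*(-5) = -400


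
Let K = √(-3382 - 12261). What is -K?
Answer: -I*√15643 ≈ -125.07*I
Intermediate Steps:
K = I*√15643 (K = √(-15643) = I*√15643 ≈ 125.07*I)
-K = -I*√15643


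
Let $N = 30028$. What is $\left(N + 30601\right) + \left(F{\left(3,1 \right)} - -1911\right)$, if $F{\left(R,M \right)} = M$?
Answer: $62541$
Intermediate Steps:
$\left(N + 30601\right) + \left(F{\left(3,1 \right)} - -1911\right) = \left(30028 + 30601\right) + \left(1 - -1911\right) = 60629 + \left(1 + 1911\right) = 60629 + 1912 = 62541$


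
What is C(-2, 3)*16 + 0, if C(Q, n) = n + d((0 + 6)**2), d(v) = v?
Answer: 624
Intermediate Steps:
C(Q, n) = 36 + n (C(Q, n) = n + (0 + 6)**2 = n + 6**2 = n + 36 = 36 + n)
C(-2, 3)*16 + 0 = (36 + 3)*16 + 0 = 39*16 + 0 = 624 + 0 = 624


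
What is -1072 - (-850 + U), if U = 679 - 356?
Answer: -545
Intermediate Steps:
U = 323
-1072 - (-850 + U) = -1072 - (-850 + 323) = -1072 - 1*(-527) = -1072 + 527 = -545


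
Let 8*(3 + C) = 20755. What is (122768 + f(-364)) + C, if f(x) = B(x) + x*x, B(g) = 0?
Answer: 2062843/8 ≈ 2.5786e+5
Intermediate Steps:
C = 20731/8 (C = -3 + (1/8)*20755 = -3 + 20755/8 = 20731/8 ≈ 2591.4)
f(x) = x**2 (f(x) = 0 + x*x = 0 + x**2 = x**2)
(122768 + f(-364)) + C = (122768 + (-364)**2) + 20731/8 = (122768 + 132496) + 20731/8 = 255264 + 20731/8 = 2062843/8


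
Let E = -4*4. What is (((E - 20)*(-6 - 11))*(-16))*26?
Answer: -254592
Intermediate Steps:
E = -16
(((E - 20)*(-6 - 11))*(-16))*26 = (((-16 - 20)*(-6 - 11))*(-16))*26 = (-36*(-17)*(-16))*26 = (612*(-16))*26 = -9792*26 = -254592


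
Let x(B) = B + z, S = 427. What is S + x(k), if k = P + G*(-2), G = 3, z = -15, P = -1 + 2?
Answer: 407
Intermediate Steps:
P = 1
k = -5 (k = 1 + 3*(-2) = 1 - 6 = -5)
x(B) = -15 + B (x(B) = B - 15 = -15 + B)
S + x(k) = 427 + (-15 - 5) = 427 - 20 = 407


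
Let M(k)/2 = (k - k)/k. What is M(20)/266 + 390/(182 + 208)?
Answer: 1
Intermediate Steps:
M(k) = 0 (M(k) = 2*((k - k)/k) = 2*(0/k) = 2*0 = 0)
M(20)/266 + 390/(182 + 208) = 0/266 + 390/(182 + 208) = 0*(1/266) + 390/390 = 0 + 390*(1/390) = 0 + 1 = 1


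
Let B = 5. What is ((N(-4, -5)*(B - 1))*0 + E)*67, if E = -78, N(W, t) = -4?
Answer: -5226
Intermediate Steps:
((N(-4, -5)*(B - 1))*0 + E)*67 = (-4*(5 - 1)*0 - 78)*67 = (-4*4*0 - 78)*67 = (-16*0 - 78)*67 = (0 - 78)*67 = -78*67 = -5226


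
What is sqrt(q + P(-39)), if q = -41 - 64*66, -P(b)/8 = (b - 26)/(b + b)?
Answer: I*sqrt(38445)/3 ≈ 65.358*I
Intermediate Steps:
P(b) = -4*(-26 + b)/b (P(b) = -8*(b - 26)/(b + b) = -8*(-26 + b)/(2*b) = -8*(-26 + b)*1/(2*b) = -4*(-26 + b)/b)
q = -4265 (q = -41 - 4224 = -4265)
sqrt(q + P(-39)) = sqrt(-4265 + (-4 + 104/(-39))) = sqrt(-4265 + (-4 + 104*(-1/39))) = sqrt(-4265 + (-4 - 8/3)) = sqrt(-4265 - 20/3) = sqrt(-12815/3) = I*sqrt(38445)/3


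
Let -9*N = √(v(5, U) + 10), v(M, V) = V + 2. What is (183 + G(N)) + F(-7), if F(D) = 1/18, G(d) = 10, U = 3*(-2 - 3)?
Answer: 3475/18 ≈ 193.06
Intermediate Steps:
U = -15 (U = 3*(-5) = -15)
v(M, V) = 2 + V
N = -I*√3/9 (N = -√((2 - 15) + 10)/9 = -√(-13 + 10)/9 = -I*√3/9 ≈ -0.19245*I)
F(D) = 1/18
(183 + G(N)) + F(-7) = (183 + 10) + 1/18 = 193 + 1/18 = 3475/18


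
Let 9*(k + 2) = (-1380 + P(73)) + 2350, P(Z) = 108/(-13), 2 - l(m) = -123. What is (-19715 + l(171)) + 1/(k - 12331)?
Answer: -28022691927/1430459 ≈ -19590.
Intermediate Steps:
l(m) = 125 (l(m) = 2 - 1*(-123) = 2 + 123 = 125)
P(Z) = -108/13 (P(Z) = 108*(-1/13) = -108/13)
k = 12268/117 (k = -2 + ((-1380 - 108/13) + 2350)/9 = -2 + (-18048/13 + 2350)/9 = -2 + (⅑)*(12502/13) = -2 + 12502/117 = 12268/117 ≈ 104.85)
(-19715 + l(171)) + 1/(k - 12331) = (-19715 + 125) + 1/(12268/117 - 12331) = -19590 + 1/(-1430459/117) = -19590 - 117/1430459 = -28022691927/1430459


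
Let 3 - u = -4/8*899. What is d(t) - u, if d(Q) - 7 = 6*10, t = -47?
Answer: -771/2 ≈ -385.50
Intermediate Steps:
d(Q) = 67 (d(Q) = 7 + 6*10 = 7 + 60 = 67)
u = 905/2 (u = 3 - (-4/8)*899 = 3 - (-4*1/8)*899 = 3 - (-1)*899/2 = 3 - 1*(-899/2) = 3 + 899/2 = 905/2 ≈ 452.50)
d(t) - u = 67 - 1*905/2 = 67 - 905/2 = -771/2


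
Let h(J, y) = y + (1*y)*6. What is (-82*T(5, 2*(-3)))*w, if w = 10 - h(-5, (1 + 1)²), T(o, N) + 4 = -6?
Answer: -14760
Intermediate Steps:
T(o, N) = -10 (T(o, N) = -4 - 6 = -10)
h(J, y) = 7*y (h(J, y) = y + y*6 = y + 6*y = 7*y)
w = -18 (w = 10 - 7*(1 + 1)² = 10 - 7*2² = 10 - 7*4 = 10 - 1*28 = 10 - 28 = -18)
(-82*T(5, 2*(-3)))*w = -82*(-10)*(-18) = 820*(-18) = -14760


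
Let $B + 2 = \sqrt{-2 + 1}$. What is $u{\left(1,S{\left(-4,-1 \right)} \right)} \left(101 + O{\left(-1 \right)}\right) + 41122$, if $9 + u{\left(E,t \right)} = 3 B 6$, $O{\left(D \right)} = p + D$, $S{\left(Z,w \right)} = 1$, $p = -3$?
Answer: $36757 + 1746 i \approx 36757.0 + 1746.0 i$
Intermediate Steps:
$O{\left(D \right)} = -3 + D$
$B = -2 + i$ ($B = -2 + \sqrt{-2 + 1} = -2 + \sqrt{-1} = -2 + i \approx -2.0 + 1.0 i$)
$u{\left(E,t \right)} = -45 + 18 i$ ($u{\left(E,t \right)} = -9 + 3 \left(-2 + i\right) 6 = -9 + \left(-6 + 3 i\right) 6 = -9 - \left(36 - 18 i\right) = -45 + 18 i$)
$u{\left(1,S{\left(-4,-1 \right)} \right)} \left(101 + O{\left(-1 \right)}\right) + 41122 = \left(-45 + 18 i\right) \left(101 - 4\right) + 41122 = \left(-45 + 18 i\right) 97 + 41122 = \left(-4365 + 1746 i\right) + 41122 = 36757 + 1746 i$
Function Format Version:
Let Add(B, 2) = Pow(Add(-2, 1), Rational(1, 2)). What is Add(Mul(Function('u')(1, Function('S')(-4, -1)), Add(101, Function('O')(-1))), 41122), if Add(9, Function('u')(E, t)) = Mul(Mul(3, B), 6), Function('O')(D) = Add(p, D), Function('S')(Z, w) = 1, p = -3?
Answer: Add(36757, Mul(1746, I)) ≈ Add(36757., Mul(1746.0, I))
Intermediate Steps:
Function('O')(D) = Add(-3, D)
B = Add(-2, I) (B = Add(-2, Pow(Add(-2, 1), Rational(1, 2))) = Add(-2, Pow(-1, Rational(1, 2))) = Add(-2, I) ≈ Add(-2.0000, Mul(1.0000, I)))
Function('u')(E, t) = Add(-45, Mul(18, I)) (Function('u')(E, t) = Add(-9, Mul(Mul(3, Add(-2, I)), 6)) = Add(-9, Mul(Add(-6, Mul(3, I)), 6)) = Add(-9, Add(-36, Mul(18, I))) = Add(-45, Mul(18, I)))
Add(Mul(Function('u')(1, Function('S')(-4, -1)), Add(101, Function('O')(-1))), 41122) = Add(Mul(Add(-45, Mul(18, I)), Add(101, Add(-3, -1))), 41122) = Add(Mul(Add(-45, Mul(18, I)), Add(101, -4)), 41122) = Add(Mul(Add(-45, Mul(18, I)), 97), 41122) = Add(Add(-4365, Mul(1746, I)), 41122) = Add(36757, Mul(1746, I))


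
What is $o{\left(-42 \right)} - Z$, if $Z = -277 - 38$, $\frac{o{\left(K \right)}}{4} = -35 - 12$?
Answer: $127$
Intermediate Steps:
$o{\left(K \right)} = -188$ ($o{\left(K \right)} = 4 \left(-35 - 12\right) = 4 \left(-47\right) = -188$)
$Z = -315$
$o{\left(-42 \right)} - Z = -188 - -315 = -188 + 315 = 127$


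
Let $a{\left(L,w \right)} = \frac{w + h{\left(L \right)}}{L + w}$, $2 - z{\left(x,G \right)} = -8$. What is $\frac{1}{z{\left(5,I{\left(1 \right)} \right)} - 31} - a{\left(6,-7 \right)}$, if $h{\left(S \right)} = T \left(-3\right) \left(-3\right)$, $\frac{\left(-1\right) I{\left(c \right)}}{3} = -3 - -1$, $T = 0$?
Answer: $- \frac{148}{21} \approx -7.0476$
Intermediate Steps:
$I{\left(c \right)} = 6$ ($I{\left(c \right)} = - 3 \left(-3 - -1\right) = - 3 \left(-3 + 1\right) = \left(-3\right) \left(-2\right) = 6$)
$z{\left(x,G \right)} = 10$ ($z{\left(x,G \right)} = 2 - -8 = 2 + 8 = 10$)
$h{\left(S \right)} = 0$ ($h{\left(S \right)} = 0 \left(-3\right) \left(-3\right) = 0 \left(-3\right) = 0$)
$a{\left(L,w \right)} = \frac{w}{L + w}$ ($a{\left(L,w \right)} = \frac{w + 0}{L + w} = \frac{w}{L + w}$)
$\frac{1}{z{\left(5,I{\left(1 \right)} \right)} - 31} - a{\left(6,-7 \right)} = \frac{1}{10 - 31} - - \frac{7}{6 - 7} = \frac{1}{-21} - - \frac{7}{-1} = - \frac{1}{21} - \left(-7\right) \left(-1\right) = - \frac{1}{21} - 7 = - \frac{148}{21}$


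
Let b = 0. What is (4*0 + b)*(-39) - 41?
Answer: -41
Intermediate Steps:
(4*0 + b)*(-39) - 41 = (4*0 + 0)*(-39) - 41 = (0 + 0)*(-39) - 41 = 0*(-39) - 41 = 0 - 41 = -41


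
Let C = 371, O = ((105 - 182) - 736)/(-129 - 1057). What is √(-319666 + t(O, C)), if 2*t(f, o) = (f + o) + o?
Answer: I*√449118587711/1186 ≈ 565.06*I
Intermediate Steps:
O = 813/1186 (O = (-77 - 736)/(-1186) = -813*(-1/1186) = 813/1186 ≈ 0.68550)
t(f, o) = o + f/2 (t(f, o) = ((f + o) + o)/2 = (f + 2*o)/2 = o + f/2)
√(-319666 + t(O, C)) = √(-319666 + (371 + (½)*(813/1186))) = √(-319666 + (371 + 813/2372)) = √(-319666 + 880825/2372) = √(-757366927/2372) = I*√449118587711/1186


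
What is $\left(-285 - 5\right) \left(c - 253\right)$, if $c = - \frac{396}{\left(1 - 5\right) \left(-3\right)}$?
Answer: $82940$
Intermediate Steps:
$c = -33$ ($c = - \frac{396}{\left(-4\right) \left(-3\right)} = - \frac{396}{12} = \left(-396\right) \frac{1}{12} = -33$)
$\left(-285 - 5\right) \left(c - 253\right) = \left(-285 - 5\right) \left(-33 - 253\right) = \left(-285 + \left(-96 + 91\right)\right) \left(-286\right) = \left(-285 - 5\right) \left(-286\right) = \left(-290\right) \left(-286\right) = 82940$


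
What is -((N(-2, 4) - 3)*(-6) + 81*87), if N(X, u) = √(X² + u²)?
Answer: -7065 + 12*√5 ≈ -7038.2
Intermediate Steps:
-((N(-2, 4) - 3)*(-6) + 81*87) = -((√((-2)² + 4²) - 3)*(-6) + 81*87) = -((√(4 + 16) - 3)*(-6) + 7047) = -((√20 - 3)*(-6) + 7047) = -((2*√5 - 3)*(-6) + 7047) = -((-3 + 2*√5)*(-6) + 7047) = -((18 - 12*√5) + 7047) = -(7065 - 12*√5) = -7065 + 12*√5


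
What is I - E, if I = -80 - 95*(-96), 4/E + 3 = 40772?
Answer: 368551756/40769 ≈ 9040.0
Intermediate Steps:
E = 4/40769 (E = 4/(-3 + 40772) = 4/40769 ≈ 9.8114e-5)
I = 9040 (I = -80 + 9120 = 9040)
I - E = 9040 - 1*4/40769 = 9040 - 4/40769 = 368551756/40769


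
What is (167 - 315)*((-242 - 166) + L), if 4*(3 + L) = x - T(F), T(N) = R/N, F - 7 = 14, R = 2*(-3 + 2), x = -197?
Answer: 1430383/21 ≈ 68114.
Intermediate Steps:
R = -2 (R = 2*(-1) = -2)
F = 21 (F = 7 + 14 = 21)
T(N) = -2/N
L = -4387/84 (L = -3 + (-197 - (-2)/21)/4 = -3 + (-197 - 1*(-2/21))/4 = -3 + (-197 + 2/21)/4 = -3 + (¼)*(-4135/21) = -3 - 4135/84 = -4387/84 ≈ -52.226)
(167 - 315)*((-242 - 166) + L) = (167 - 315)*((-242 - 166) - 4387/84) = -148*(-408 - 4387/84) = -148*(-38659/84) = 1430383/21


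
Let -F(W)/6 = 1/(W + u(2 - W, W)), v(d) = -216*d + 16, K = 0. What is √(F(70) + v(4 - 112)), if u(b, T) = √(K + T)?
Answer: √(1634074 + 23344*√70)/√(70 + √70) ≈ 152.79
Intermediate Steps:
u(b, T) = √T (u(b, T) = √(0 + T) = √T)
v(d) = 16 - 216*d
F(W) = -6/(W + √W)
√(F(70) + v(4 - 112)) = √(-6/(70 + √70) + (16 - 216*(4 - 112))) = √(-6/(70 + √70) + (16 - 216*(-108))) = √(-6/(70 + √70) + (16 + 23328)) = √(-6/(70 + √70) + 23344) = √(23344 - 6/(70 + √70))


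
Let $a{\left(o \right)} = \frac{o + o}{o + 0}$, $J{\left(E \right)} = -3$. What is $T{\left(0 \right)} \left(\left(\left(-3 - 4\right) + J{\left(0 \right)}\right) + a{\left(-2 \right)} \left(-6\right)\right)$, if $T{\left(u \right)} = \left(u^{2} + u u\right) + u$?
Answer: $0$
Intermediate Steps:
$a{\left(o \right)} = 2$ ($a{\left(o \right)} = \frac{2 o}{o} = 2$)
$T{\left(u \right)} = u + 2 u^{2}$ ($T{\left(u \right)} = \left(u^{2} + u^{2}\right) + u = 2 u^{2} + u = u + 2 u^{2}$)
$T{\left(0 \right)} \left(\left(\left(-3 - 4\right) + J{\left(0 \right)}\right) + a{\left(-2 \right)} \left(-6\right)\right) = 0 \left(1 + 2 \cdot 0\right) \left(\left(\left(-3 - 4\right) - 3\right) + 2 \left(-6\right)\right) = 0 \left(1 + 0\right) \left(\left(-7 - 3\right) - 12\right) = 0 \cdot 1 \left(-10 - 12\right) = 0 \left(-22\right) = 0$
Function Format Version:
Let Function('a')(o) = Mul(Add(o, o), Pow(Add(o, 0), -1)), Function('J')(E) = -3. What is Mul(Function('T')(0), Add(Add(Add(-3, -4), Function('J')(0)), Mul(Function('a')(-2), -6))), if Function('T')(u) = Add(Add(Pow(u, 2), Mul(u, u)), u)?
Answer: 0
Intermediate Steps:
Function('a')(o) = 2 (Function('a')(o) = Mul(Mul(2, o), Pow(o, -1)) = 2)
Function('T')(u) = Add(u, Mul(2, Pow(u, 2))) (Function('T')(u) = Add(Add(Pow(u, 2), Pow(u, 2)), u) = Add(Mul(2, Pow(u, 2)), u) = Add(u, Mul(2, Pow(u, 2))))
Mul(Function('T')(0), Add(Add(Add(-3, -4), Function('J')(0)), Mul(Function('a')(-2), -6))) = Mul(Mul(0, Add(1, Mul(2, 0))), Add(Add(Add(-3, -4), -3), Mul(2, -6))) = Mul(Mul(0, Add(1, 0)), Add(Add(-7, -3), -12)) = Mul(Mul(0, 1), Add(-10, -12)) = Mul(0, -22) = 0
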